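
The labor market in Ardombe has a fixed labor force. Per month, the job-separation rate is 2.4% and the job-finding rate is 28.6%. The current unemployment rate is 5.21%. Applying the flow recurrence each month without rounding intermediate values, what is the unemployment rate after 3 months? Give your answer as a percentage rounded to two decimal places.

Unemployment rate after three months ≈ 6.91%.

With a fixed labor force, u_{t+1} = u_t + s·(1−u_t) − f·u_t = u_t·(1−s−f) + s.
Here 1−s−f = 0.690 and s = 0.024.
u_1 = 0.052100 × 0.690 + 0.024 = 0.059949.
u_2 = 0.059949 × 0.690 + 0.024 = 0.065365.
u_3 = 0.065365 × 0.690 + 0.024 = 0.069102.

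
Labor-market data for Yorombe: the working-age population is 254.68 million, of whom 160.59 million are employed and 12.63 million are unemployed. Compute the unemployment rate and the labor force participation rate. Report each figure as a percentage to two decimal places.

Unemployment rate ≈ 7.29%; labor force participation rate ≈ 68.01%.

Labor force = employed + unemployed = 160.59 + 12.63 = 173.22 million.
Unemployment rate = 12.63 / 173.22 = 7.29%.
Labor force participation rate = 173.22 / 254.68 = 68.01%.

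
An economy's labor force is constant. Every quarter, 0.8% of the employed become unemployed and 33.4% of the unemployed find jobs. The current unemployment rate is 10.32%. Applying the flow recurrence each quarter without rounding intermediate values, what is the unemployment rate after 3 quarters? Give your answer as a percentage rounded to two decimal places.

Unemployment rate after three quarters ≈ 4.61%.

With a fixed labor force, u_{t+1} = u_t + s·(1−u_t) − f·u_t = u_t·(1−s−f) + s.
Here 1−s−f = 0.658 and s = 0.008.
u_1 = 0.103200 × 0.658 + 0.008 = 0.075906.
u_2 = 0.075906 × 0.658 + 0.008 = 0.057946.
u_3 = 0.057946 × 0.658 + 0.008 = 0.046128.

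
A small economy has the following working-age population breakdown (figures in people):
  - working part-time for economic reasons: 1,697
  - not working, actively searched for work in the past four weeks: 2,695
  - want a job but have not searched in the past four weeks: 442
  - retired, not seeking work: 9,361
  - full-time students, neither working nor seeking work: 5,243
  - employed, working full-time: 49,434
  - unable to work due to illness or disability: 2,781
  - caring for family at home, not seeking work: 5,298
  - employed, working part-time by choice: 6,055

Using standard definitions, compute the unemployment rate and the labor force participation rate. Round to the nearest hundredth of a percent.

Employed = 1,697 + 49,434 + 6,055 = 57,186 (anyone who worked, including part-time for economic reasons, counts as employed).
Unemployed = 2,695.
Labor force = 57,186 + 2,695 = 59,881.
Not in labor force = 442 + 9,361 + 5,243 + 2,781 + 5,298 = 23,125 (those not working and not actively searching are outside the labor force — including those who want a job but have given up searching).
Civilian working-age population = 59,881 + 23,125 = 83,006.
Unemployment rate = 2,695 / 59,881 = 4.50%.
Labor force participation rate = 59,881 / 83,006 = 72.14%.

Unemployment rate ≈ 4.50%; labor force participation rate ≈ 72.14%.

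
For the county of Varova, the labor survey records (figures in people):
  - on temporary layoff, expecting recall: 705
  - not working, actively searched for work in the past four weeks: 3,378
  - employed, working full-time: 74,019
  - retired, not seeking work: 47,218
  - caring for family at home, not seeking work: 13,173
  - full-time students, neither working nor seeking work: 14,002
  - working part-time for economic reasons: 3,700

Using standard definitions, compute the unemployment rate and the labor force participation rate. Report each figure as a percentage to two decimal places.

Unemployment rate ≈ 4.99%; labor force participation rate ≈ 52.37%.

Employed = 74,019 + 3,700 = 77,719 (anyone who worked, including part-time for economic reasons, counts as employed).
Unemployed = 705 + 3,378 = 4,083 (jobless and actively searching, or on temporary layoff).
Labor force = 77,719 + 4,083 = 81,802.
Not in labor force = 47,218 + 13,173 + 14,002 = 74,393 (those not working and not actively searching are outside the labor force).
Civilian working-age population = 81,802 + 74,393 = 156,195.
Unemployment rate = 4,083 / 81,802 = 4.99%.
Labor force participation rate = 81,802 / 156,195 = 52.37%.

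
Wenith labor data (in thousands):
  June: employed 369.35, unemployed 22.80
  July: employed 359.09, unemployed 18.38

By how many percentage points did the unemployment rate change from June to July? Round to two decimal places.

The unemployment rate changed by −0.94 percentage points.

June: labor force = 369.35 + 22.80 = 392.15; u = 22.80/392.15 = 5.81%.
July: labor force = 359.09 + 18.38 = 377.47; u = 18.38/377.47 = 4.87%.
Change = 4.87% − 5.81% = −0.94 pp.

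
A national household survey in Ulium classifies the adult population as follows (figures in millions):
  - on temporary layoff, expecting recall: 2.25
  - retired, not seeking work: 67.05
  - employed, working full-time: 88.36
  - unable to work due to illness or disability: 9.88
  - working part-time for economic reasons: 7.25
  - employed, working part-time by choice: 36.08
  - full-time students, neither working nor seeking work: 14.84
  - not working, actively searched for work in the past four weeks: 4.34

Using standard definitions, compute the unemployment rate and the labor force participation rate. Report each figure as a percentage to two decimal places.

Employed = 88.36 + 7.25 + 36.08 = 131.69 million (anyone who worked, including part-time for economic reasons, counts as employed).
Unemployed = 2.25 + 4.34 = 6.59 million (jobless and actively searching, or on temporary layoff).
Labor force = 131.69 + 6.59 = 138.28 million.
Not in labor force = 67.05 + 9.88 + 14.84 = 91.77 million (those not working and not actively searching are outside the labor force).
Civilian working-age population = 138.28 + 91.77 = 230.05 million.
Unemployment rate = 6.59 / 138.28 = 4.77%.
Labor force participation rate = 138.28 / 230.05 = 60.11%.

Unemployment rate ≈ 4.77%; labor force participation rate ≈ 60.11%.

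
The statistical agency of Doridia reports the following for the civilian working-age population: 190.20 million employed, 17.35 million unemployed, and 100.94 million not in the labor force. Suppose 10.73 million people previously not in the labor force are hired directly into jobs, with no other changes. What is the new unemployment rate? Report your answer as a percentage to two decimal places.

Initially, labor force = 190.20 + 17.35 = 207.55 million, so u = 17.35/207.55 = 8.36%.
After the change, employed and labor force both rise by 10.73; unemployed unchanged → E = 200.93, U = 17.35, labor force = 218.28 million.
New unemployment rate = 17.35 / 218.28 = 7.95%.

New unemployment rate ≈ 7.95%.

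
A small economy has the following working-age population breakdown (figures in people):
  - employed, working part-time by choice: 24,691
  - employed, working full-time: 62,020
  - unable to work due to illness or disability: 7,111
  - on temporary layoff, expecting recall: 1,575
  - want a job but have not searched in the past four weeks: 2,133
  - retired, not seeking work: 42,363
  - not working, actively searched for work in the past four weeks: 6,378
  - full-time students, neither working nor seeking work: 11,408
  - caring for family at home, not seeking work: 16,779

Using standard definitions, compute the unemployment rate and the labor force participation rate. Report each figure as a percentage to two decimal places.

Employed = 24,691 + 62,020 = 86,711.
Unemployed = 1,575 + 6,378 = 7,953 (jobless and actively searching, or on temporary layoff).
Labor force = 86,711 + 7,953 = 94,664.
Not in labor force = 7,111 + 2,133 + 42,363 + 11,408 + 16,779 = 79,794 (those not working and not actively searching are outside the labor force — including those who want a job but have given up searching).
Civilian working-age population = 94,664 + 79,794 = 174,458.
Unemployment rate = 7,953 / 94,664 = 8.40%.
Labor force participation rate = 94,664 / 174,458 = 54.26%.

Unemployment rate ≈ 8.40%; labor force participation rate ≈ 54.26%.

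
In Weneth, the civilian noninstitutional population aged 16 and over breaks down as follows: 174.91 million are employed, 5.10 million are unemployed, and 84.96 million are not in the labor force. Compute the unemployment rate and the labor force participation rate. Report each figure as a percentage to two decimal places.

Labor force = employed + unemployed = 174.91 + 5.10 = 180.01 million.
Working-age population = 180.01 + 84.96 = 264.97 million.
Unemployment rate = 5.10 / 180.01 = 2.83%.
Labor force participation rate = 180.01 / 264.97 = 67.94%.

Unemployment rate ≈ 2.83%; labor force participation rate ≈ 67.94%.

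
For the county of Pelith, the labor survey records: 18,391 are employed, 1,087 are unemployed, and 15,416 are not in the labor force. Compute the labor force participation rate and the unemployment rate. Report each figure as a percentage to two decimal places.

Labor force = employed + unemployed = 18,391 + 1,087 = 19,478.
Working-age population = 19,478 + 15,416 = 34,894.
Unemployment rate = 1,087 / 19,478 = 5.58%.
Labor force participation rate = 19,478 / 34,894 = 55.82%.

Labor force participation rate ≈ 55.82%; unemployment rate ≈ 5.58%.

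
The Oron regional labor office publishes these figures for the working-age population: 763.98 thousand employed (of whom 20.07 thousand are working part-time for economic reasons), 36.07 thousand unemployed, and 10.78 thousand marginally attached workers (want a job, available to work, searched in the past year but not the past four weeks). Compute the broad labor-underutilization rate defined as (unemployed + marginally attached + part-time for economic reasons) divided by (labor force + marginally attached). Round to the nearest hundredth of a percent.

Labor force = 763.98 + 36.07 = 800.05 thousand.
Numerator = 36.07 + 10.78 + 20.07 = 66.92 thousand.
Denominator = 800.05 + 10.78 = 810.83 thousand.
Broad rate = 66.92 / 810.83 = 8.25%.

Broad underutilization rate ≈ 8.25%.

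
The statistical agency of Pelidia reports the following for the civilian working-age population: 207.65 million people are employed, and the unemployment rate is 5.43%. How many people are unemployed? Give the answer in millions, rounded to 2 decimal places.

Let U be the number unemployed. The labor force is E + U, and U/(E+U) = 0.0543.
So U = 0.0543 × 207.65 / (1 − 0.0543) = 11.2754 / 0.9457 ≈ 11.92 million.

About 11.92 million are unemployed.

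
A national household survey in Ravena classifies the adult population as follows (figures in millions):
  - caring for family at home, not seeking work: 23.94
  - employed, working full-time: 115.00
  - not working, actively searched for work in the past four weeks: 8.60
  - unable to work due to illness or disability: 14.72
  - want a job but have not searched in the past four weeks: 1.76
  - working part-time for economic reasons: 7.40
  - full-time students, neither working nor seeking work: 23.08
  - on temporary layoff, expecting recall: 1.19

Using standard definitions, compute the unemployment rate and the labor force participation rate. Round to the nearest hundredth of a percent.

Employed = 115.00 + 7.40 = 122.40 million (anyone who worked, including part-time for economic reasons, counts as employed).
Unemployed = 8.60 + 1.19 = 9.79 million (jobless and actively searching, or on temporary layoff).
Labor force = 122.40 + 9.79 = 132.19 million.
Not in labor force = 23.94 + 14.72 + 1.76 + 23.08 = 63.50 million (those not working and not actively searching are outside the labor force — including those who want a job but have given up searching).
Civilian working-age population = 132.19 + 63.50 = 195.69 million.
Unemployment rate = 9.79 / 132.19 = 7.41%.
Labor force participation rate = 132.19 / 195.69 = 67.55%.

Unemployment rate ≈ 7.41%; labor force participation rate ≈ 67.55%.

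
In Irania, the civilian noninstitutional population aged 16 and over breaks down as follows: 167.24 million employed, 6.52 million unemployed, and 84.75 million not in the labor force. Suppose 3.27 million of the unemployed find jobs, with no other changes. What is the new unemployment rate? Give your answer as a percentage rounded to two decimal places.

Initially, labor force = 167.24 + 6.52 = 173.76 million, so u = 6.52/173.76 = 3.75%.
After the change, unemployed falls and employed rises by 3.27; labor force unchanged → E = 170.51, U = 3.25, labor force = 173.76 million.
New unemployment rate = 3.25 / 173.76 = 1.87%.

New unemployment rate ≈ 1.87%.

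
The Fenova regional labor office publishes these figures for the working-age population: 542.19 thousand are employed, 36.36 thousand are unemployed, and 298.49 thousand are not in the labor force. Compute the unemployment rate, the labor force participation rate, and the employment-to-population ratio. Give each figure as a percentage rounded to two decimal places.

Unemployment rate ≈ 6.28%; labor force participation rate ≈ 65.97%; employment-population ratio ≈ 61.82%.

Labor force = employed + unemployed = 542.19 + 36.36 = 578.55 thousand.
Working-age population = 578.55 + 298.49 = 877.04 thousand.
Unemployment rate = 36.36 / 578.55 = 6.28%.
Labor force participation rate = 578.55 / 877.04 = 65.97%.
Employment-population ratio = 542.19 / 877.04 = 61.82%.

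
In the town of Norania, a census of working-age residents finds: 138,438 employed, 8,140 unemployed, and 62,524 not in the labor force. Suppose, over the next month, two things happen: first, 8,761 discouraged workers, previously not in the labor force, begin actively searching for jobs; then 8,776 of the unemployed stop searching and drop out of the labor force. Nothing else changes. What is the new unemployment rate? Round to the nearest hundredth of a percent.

New unemployment rate ≈ 5.54%.

Initially, labor force = 138,438 + 8,140 = 146,578, so u = 8,140/146,578 = 5.55%.
After the first change, unemployed and labor force both rise by 8,761 → E = 138,438, U = 16,901, labor force = 155,339.
After the second change, unemployed and labor force both fall by 8,776 → E = 138,438, U = 8,125, labor force = 146,563.
New unemployment rate = 8,125 / 146,563 = 5.54%.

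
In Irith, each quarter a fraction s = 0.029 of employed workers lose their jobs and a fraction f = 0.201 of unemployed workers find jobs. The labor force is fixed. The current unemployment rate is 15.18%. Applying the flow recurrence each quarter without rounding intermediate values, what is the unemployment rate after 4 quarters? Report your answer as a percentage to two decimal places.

With a fixed labor force, u_{t+1} = u_t + s·(1−u_t) − f·u_t = u_t·(1−s−f) + s.
Here 1−s−f = 0.770 and s = 0.029.
u_1 = 0.151800 × 0.770 + 0.029 = 0.145886.
u_2 = 0.145886 × 0.770 + 0.029 = 0.141332.
u_3 = 0.141332 × 0.770 + 0.029 = 0.137826.
u_4 = 0.137826 × 0.770 + 0.029 = 0.135126.

Unemployment rate after four quarters ≈ 13.51%.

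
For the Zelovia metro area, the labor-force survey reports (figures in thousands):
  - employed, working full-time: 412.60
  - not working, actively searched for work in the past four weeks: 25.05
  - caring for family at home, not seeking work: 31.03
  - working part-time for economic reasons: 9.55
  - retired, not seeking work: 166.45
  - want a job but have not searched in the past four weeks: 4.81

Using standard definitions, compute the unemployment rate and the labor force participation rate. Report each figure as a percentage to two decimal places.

Unemployment rate ≈ 5.60%; labor force participation rate ≈ 68.85%.

Employed = 412.60 + 9.55 = 422.15 thousand (anyone who worked, including part-time for economic reasons, counts as employed).
Unemployed = 25.05 thousand.
Labor force = 422.15 + 25.05 = 447.20 thousand.
Not in labor force = 31.03 + 166.45 + 4.81 = 202.29 thousand (those not working and not actively searching are outside the labor force — including those who want a job but have given up searching).
Civilian working-age population = 447.20 + 202.29 = 649.49 thousand.
Unemployment rate = 25.05 / 447.20 = 5.60%.
Labor force participation rate = 447.20 / 649.49 = 68.85%.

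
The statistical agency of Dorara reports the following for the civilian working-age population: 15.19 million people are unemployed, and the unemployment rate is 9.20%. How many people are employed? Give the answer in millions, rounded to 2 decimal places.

About 149.92 million are employed.

Labor force = U / u = 15.19 / 0.0920 ≈ 165.11 million.
Employed = labor force − unemployed = 165.11 − 15.19 = 149.92 million.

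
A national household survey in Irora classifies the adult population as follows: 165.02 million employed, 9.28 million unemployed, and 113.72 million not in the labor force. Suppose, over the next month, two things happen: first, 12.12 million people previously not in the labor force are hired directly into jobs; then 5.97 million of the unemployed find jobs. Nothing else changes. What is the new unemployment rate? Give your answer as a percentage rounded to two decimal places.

Initially, labor force = 165.02 + 9.28 = 174.30 million, so u = 9.28/174.30 = 5.32%.
After the first change, employed and labor force both rise by 12.12; unemployed unchanged → E = 177.14, U = 9.28, labor force = 186.42 million.
After the second change, unemployed falls and employed rises by 5.97; labor force unchanged → E = 183.11, U = 3.31, labor force = 186.42 million.
New unemployment rate = 3.31 / 186.42 = 1.78%.

New unemployment rate ≈ 1.78%.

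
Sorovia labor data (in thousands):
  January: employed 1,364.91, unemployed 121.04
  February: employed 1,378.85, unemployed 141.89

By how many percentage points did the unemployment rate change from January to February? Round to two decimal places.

The unemployment rate changed by +1.18 percentage points.

January: labor force = 1,364.91 + 121.04 = 1,485.95; u = 121.04/1,485.95 = 8.15%.
February: labor force = 1,378.85 + 141.89 = 1,520.74; u = 141.89/1,520.74 = 9.33%.
Change = 9.33% − 8.15% = +1.18 pp.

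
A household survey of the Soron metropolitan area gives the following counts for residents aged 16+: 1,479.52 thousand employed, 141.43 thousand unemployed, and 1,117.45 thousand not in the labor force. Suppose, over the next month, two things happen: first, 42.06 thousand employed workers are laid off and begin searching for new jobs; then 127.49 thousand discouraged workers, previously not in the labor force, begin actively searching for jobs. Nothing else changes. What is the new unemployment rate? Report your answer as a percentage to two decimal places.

New unemployment rate ≈ 17.79%.

Initially, labor force = 1,479.52 + 141.43 = 1,620.95 thousand, so u = 141.43/1,620.95 = 8.73%.
After the first change, employed falls and unemployed rises by 42.06; labor force unchanged → E = 1,437.46, U = 183.49, labor force = 1,620.95 thousand.
After the second change, unemployed and labor force both rise by 127.49 → E = 1,437.46, U = 310.98, labor force = 1,748.44 thousand.
New unemployment rate = 310.98 / 1,748.44 = 17.79%.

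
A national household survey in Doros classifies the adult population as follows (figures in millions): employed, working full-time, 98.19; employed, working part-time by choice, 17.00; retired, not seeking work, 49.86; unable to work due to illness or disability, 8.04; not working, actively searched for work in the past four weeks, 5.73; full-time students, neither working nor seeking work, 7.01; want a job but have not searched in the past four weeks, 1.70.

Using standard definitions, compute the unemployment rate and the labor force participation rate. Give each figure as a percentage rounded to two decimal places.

Unemployment rate ≈ 4.74%; labor force participation rate ≈ 64.48%.

Employed = 98.19 + 17.00 = 115.19 million.
Unemployed = 5.73 million.
Labor force = 115.19 + 5.73 = 120.92 million.
Not in labor force = 49.86 + 8.04 + 7.01 + 1.70 = 66.61 million (those not working and not actively searching are outside the labor force — including those who want a job but have given up searching).
Civilian working-age population = 120.92 + 66.61 = 187.53 million.
Unemployment rate = 5.73 / 120.92 = 4.74%.
Labor force participation rate = 120.92 / 187.53 = 64.48%.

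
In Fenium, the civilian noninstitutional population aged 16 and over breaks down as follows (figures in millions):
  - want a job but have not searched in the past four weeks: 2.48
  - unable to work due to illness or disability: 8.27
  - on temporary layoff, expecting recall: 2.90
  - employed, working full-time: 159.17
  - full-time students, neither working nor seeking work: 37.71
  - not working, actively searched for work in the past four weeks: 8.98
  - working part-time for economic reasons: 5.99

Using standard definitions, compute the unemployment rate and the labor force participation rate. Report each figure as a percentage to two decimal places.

Unemployment rate ≈ 6.71%; labor force participation rate ≈ 78.51%.

Employed = 159.17 + 5.99 = 165.16 million (anyone who worked, including part-time for economic reasons, counts as employed).
Unemployed = 2.90 + 8.98 = 11.88 million (jobless and actively searching, or on temporary layoff).
Labor force = 165.16 + 11.88 = 177.04 million.
Not in labor force = 2.48 + 8.27 + 37.71 = 48.46 million (those not working and not actively searching are outside the labor force — including those who want a job but have given up searching).
Civilian working-age population = 177.04 + 48.46 = 225.50 million.
Unemployment rate = 11.88 / 177.04 = 6.71%.
Labor force participation rate = 177.04 / 225.50 = 78.51%.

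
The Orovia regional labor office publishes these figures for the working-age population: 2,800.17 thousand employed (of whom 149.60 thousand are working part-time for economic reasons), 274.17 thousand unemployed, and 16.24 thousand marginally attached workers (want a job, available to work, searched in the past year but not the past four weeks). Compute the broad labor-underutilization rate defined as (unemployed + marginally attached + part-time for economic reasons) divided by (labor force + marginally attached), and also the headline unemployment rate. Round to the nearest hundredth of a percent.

Broad underutilization rate ≈ 14.24%; headline unemployment rate ≈ 8.92%.

Labor force = 2,800.17 + 274.17 = 3,074.34 thousand.
Numerator = 274.17 + 16.24 + 149.60 = 440.01 thousand.
Denominator = 3,074.34 + 16.24 = 3,090.58 thousand.
Broad rate = 440.01 / 3,090.58 = 14.24%.
Headline unemployment rate = 274.17 / 3,074.34 = 8.92%.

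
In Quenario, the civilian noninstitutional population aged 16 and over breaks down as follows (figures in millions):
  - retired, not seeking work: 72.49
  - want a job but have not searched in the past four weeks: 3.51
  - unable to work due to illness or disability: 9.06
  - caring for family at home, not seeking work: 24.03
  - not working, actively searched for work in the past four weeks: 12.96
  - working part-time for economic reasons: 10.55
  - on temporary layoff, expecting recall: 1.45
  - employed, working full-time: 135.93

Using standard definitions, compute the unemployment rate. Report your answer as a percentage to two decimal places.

Employed = 10.55 + 135.93 = 146.48 million (anyone who worked, including part-time for economic reasons, counts as employed).
Unemployed = 12.96 + 1.45 = 14.41 million (jobless and actively searching, or on temporary layoff).
Labor force = 146.48 + 14.41 = 160.89 million.
Unemployment rate = 14.41 / 160.89 = 8.96%.

Unemployment rate ≈ 8.96%.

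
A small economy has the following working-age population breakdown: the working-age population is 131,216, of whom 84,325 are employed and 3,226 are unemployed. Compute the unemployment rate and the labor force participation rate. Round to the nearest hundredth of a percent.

Labor force = employed + unemployed = 84,325 + 3,226 = 87,551.
Unemployment rate = 3,226 / 87,551 = 3.68%.
Labor force participation rate = 87,551 / 131,216 = 66.72%.

Unemployment rate ≈ 3.68%; labor force participation rate ≈ 66.72%.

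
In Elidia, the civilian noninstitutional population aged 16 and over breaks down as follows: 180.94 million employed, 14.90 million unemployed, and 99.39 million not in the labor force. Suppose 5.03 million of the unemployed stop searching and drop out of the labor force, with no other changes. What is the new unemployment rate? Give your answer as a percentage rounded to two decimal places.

New unemployment rate ≈ 5.17%.

Initially, labor force = 180.94 + 14.90 = 195.84 million, so u = 14.90/195.84 = 7.61%.
After the change, unemployed and labor force both fall by 5.03 → E = 180.94, U = 9.87, labor force = 190.81 million.
New unemployment rate = 9.87 / 190.81 = 5.17%.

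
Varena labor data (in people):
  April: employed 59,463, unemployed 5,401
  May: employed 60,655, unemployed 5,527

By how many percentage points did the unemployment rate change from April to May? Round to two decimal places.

April: labor force = 59,463 + 5,401 = 64,864; u = 5,401/64,864 = 8.33%.
May: labor force = 60,655 + 5,527 = 66,182; u = 5,527/66,182 = 8.35%.
Change = 8.35% − 8.33% = +0.02 pp.

The unemployment rate changed by +0.02 percentage points.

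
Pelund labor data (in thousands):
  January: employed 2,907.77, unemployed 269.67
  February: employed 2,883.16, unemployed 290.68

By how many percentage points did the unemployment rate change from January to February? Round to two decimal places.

January: labor force = 2,907.77 + 269.67 = 3,177.44; u = 269.67/3,177.44 = 8.49%.
February: labor force = 2,883.16 + 290.68 = 3,173.84; u = 290.68/3,173.84 = 9.16%.
Change = 9.16% − 8.49% = +0.67 pp.

The unemployment rate changed by +0.67 percentage points.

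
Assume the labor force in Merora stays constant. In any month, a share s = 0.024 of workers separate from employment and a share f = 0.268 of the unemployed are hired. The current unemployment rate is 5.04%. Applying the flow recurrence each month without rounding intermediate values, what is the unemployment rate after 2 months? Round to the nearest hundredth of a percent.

Unemployment rate after two months ≈ 6.63%.

With a fixed labor force, u_{t+1} = u_t + s·(1−u_t) − f·u_t = u_t·(1−s−f) + s.
Here 1−s−f = 0.708 and s = 0.024.
u_1 = 0.050400 × 0.708 + 0.024 = 0.059683.
u_2 = 0.059683 × 0.708 + 0.024 = 0.066256.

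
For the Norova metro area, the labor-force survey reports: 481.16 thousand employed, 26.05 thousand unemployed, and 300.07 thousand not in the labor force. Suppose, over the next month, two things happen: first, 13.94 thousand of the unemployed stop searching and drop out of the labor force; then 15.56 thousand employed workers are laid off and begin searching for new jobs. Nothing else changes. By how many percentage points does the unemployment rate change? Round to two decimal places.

The unemployment rate changes by +0.47 percentage points.

Initially, labor force = 481.16 + 26.05 = 507.21 thousand, so u = 26.05/507.21 = 5.14%.
After the first change, unemployed and labor force both fall by 13.94 → E = 481.16, U = 12.11, labor force = 493.27 thousand.
After the second change, employed falls and unemployed rises by 15.56; labor force unchanged → E = 465.60, U = 27.67, labor force = 493.27 thousand.
New unemployment rate = 27.67 / 493.27 = 5.61%.
Change = 5.61% − 5.14% = +0.47 percentage points.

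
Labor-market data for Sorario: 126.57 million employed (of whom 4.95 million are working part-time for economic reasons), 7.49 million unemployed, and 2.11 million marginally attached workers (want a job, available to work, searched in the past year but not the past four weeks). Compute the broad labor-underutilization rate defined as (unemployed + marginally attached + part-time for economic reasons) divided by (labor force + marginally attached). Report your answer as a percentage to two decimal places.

Broad underutilization rate ≈ 10.69%.

Labor force = 126.57 + 7.49 = 134.06 million.
Numerator = 7.49 + 2.11 + 4.95 = 14.55 million.
Denominator = 134.06 + 2.11 = 136.17 million.
Broad rate = 14.55 / 136.17 = 10.69%.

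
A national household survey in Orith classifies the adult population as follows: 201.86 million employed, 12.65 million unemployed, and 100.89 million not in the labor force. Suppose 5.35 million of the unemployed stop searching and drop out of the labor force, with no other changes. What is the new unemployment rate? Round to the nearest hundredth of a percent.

New unemployment rate ≈ 3.49%.

Initially, labor force = 201.86 + 12.65 = 214.51 million, so u = 12.65/214.51 = 5.90%.
After the change, unemployed and labor force both fall by 5.35 → E = 201.86, U = 7.30, labor force = 209.16 million.
New unemployment rate = 7.30 / 209.16 = 3.49%.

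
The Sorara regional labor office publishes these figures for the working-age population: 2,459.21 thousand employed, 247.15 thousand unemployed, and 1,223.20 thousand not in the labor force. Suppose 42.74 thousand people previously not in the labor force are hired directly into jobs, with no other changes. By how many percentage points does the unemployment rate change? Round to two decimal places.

The unemployment rate changes by −0.14 percentage points.

Initially, labor force = 2,459.21 + 247.15 = 2,706.36 thousand, so u = 247.15/2,706.36 = 9.13%.
After the change, employed and labor force both rise by 42.74; unemployed unchanged → E = 2,501.95, U = 247.15, labor force = 2,749.10 thousand.
New unemployment rate = 247.15 / 2,749.10 = 8.99%.
Change = 8.99% − 9.13% = −0.14 percentage points.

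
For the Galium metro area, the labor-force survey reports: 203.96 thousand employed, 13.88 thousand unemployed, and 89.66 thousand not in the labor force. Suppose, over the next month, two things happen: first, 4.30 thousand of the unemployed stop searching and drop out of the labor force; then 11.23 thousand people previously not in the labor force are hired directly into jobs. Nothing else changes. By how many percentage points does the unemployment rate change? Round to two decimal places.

Initially, labor force = 203.96 + 13.88 = 217.84 thousand, so u = 13.88/217.84 = 6.37%.
After the first change, unemployed and labor force both fall by 4.30 → E = 203.96, U = 9.58, labor force = 213.54 thousand.
After the second change, employed and labor force both rise by 11.23; unemployed unchanged → E = 215.19, U = 9.58, labor force = 224.77 thousand.
New unemployment rate = 9.58 / 224.77 = 4.26%.
Change = 4.26% − 6.37% = −2.11 percentage points.

The unemployment rate changes by −2.11 percentage points.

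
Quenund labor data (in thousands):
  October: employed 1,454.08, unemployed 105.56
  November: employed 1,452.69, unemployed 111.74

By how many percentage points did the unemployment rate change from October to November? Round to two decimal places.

October: labor force = 1,454.08 + 105.56 = 1,559.64; u = 105.56/1,559.64 = 6.77%.
November: labor force = 1,452.69 + 111.74 = 1,564.43; u = 111.74/1,564.43 = 7.14%.
Change = 7.14% − 6.77% = +0.37 pp.

The unemployment rate changed by +0.37 percentage points.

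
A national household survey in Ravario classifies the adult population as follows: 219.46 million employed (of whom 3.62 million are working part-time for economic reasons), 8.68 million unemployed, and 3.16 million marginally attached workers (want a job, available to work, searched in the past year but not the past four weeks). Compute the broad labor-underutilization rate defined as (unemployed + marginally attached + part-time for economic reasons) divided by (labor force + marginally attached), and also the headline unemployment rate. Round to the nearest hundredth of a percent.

Broad underutilization rate ≈ 6.68%; headline unemployment rate ≈ 3.80%.

Labor force = 219.46 + 8.68 = 228.14 million.
Numerator = 8.68 + 3.16 + 3.62 = 15.46 million.
Denominator = 228.14 + 3.16 = 231.30 million.
Broad rate = 15.46 / 231.30 = 6.68%.
Headline unemployment rate = 8.68 / 228.14 = 3.80%.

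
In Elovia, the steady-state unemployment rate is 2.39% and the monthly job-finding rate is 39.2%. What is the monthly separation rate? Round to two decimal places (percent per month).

Separation rate ≈ 0.96% per month.

From u* = s/(s+f): s = u·f/(1−u).
s = 0.0239 × 39.2 / (1 − 0.0239) = 0.9369 / 0.9761 ≈ 0.96% per month.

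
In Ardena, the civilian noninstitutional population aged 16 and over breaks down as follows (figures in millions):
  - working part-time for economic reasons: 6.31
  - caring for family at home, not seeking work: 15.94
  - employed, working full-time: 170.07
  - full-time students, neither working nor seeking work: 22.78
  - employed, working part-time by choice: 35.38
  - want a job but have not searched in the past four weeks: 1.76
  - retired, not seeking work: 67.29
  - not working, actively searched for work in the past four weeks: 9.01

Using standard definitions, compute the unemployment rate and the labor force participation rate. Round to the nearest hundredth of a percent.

Employed = 6.31 + 170.07 + 35.38 = 211.76 million (anyone who worked, including part-time for economic reasons, counts as employed).
Unemployed = 9.01 million.
Labor force = 211.76 + 9.01 = 220.77 million.
Not in labor force = 15.94 + 22.78 + 1.76 + 67.29 = 107.77 million (those not working and not actively searching are outside the labor force — including those who want a job but have given up searching).
Civilian working-age population = 220.77 + 107.77 = 328.54 million.
Unemployment rate = 9.01 / 220.77 = 4.08%.
Labor force participation rate = 220.77 / 328.54 = 67.20%.

Unemployment rate ≈ 4.08%; labor force participation rate ≈ 67.20%.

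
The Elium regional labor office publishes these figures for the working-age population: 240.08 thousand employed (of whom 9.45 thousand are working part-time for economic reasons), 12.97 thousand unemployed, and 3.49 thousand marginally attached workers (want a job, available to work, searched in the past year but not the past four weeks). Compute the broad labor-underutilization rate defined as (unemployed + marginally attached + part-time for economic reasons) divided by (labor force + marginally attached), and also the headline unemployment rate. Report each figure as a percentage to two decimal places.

Labor force = 240.08 + 12.97 = 253.05 thousand.
Numerator = 12.97 + 3.49 + 9.45 = 25.91 thousand.
Denominator = 253.05 + 3.49 = 256.54 thousand.
Broad rate = 25.91 / 256.54 = 10.10%.
Headline unemployment rate = 12.97 / 253.05 = 5.13%.

Broad underutilization rate ≈ 10.10%; headline unemployment rate ≈ 5.13%.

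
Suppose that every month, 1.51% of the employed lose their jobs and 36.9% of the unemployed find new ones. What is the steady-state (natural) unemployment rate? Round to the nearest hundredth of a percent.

Steady-state unemployment rate ≈ 3.93%.

At steady state the flows balance: s·E = f·U, so U/(E+U) = s/(s+f).
u* = 1.51 / (1.51 + 36.9) = 1.51 / 38.41 = 3.93%.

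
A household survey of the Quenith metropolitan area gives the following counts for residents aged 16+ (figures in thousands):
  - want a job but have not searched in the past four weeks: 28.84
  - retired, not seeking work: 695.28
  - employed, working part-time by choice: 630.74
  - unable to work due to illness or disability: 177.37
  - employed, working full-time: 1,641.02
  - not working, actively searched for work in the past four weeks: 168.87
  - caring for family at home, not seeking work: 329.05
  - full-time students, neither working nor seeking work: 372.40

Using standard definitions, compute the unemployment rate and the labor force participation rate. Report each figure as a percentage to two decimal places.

Employed = 630.74 + 1,641.02 = 2,271.76 thousand.
Unemployed = 168.87 thousand.
Labor force = 2,271.76 + 168.87 = 2,440.63 thousand.
Not in labor force = 28.84 + 695.28 + 177.37 + 329.05 + 372.40 = 1,602.94 thousand (those not working and not actively searching are outside the labor force — including those who want a job but have given up searching).
Civilian working-age population = 2,440.63 + 1,602.94 = 4,043.57 thousand.
Unemployment rate = 168.87 / 2,440.63 = 6.92%.
Labor force participation rate = 2,440.63 / 4,043.57 = 60.36%.

Unemployment rate ≈ 6.92%; labor force participation rate ≈ 60.36%.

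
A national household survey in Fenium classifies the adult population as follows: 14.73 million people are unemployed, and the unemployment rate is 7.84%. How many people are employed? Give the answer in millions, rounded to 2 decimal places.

Labor force = U / u = 14.73 / 0.0784 ≈ 187.88 million.
Employed = labor force − unemployed = 187.88 − 14.73 = 173.15 million.

About 173.15 million are employed.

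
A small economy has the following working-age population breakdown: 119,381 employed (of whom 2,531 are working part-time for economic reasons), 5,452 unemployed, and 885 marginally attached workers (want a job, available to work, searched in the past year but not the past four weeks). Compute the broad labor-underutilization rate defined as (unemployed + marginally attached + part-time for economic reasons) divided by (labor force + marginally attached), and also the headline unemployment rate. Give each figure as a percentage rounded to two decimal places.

Broad underutilization rate ≈ 7.05%; headline unemployment rate ≈ 4.37%.

Labor force = 119,381 + 5,452 = 124,833.
Numerator = 5,452 + 885 + 2,531 = 8,868.
Denominator = 124,833 + 885 = 125,718.
Broad rate = 8,868 / 125,718 = 7.05%.
Headline unemployment rate = 5,452 / 124,833 = 4.37%.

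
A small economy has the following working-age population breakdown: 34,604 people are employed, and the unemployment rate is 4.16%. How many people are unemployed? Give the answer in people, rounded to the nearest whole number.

Let U be the number unemployed. The labor force is E + U, and U/(E+U) = 0.0416.
So U = 0.0416 × 34,604 / (1 − 0.0416) = 1439.53 / 0.9584 ≈ 1,502.

About 1,502 are unemployed.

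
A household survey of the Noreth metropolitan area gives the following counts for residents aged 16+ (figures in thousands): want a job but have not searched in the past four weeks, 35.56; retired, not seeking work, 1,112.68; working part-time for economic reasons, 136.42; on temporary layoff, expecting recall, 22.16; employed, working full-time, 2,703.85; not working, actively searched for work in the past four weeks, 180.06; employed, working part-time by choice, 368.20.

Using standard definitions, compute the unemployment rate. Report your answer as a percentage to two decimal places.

Employed = 136.42 + 2,703.85 + 368.20 = 3,208.47 thousand (anyone who worked, including part-time for economic reasons, counts as employed).
Unemployed = 22.16 + 180.06 = 202.22 thousand (jobless and actively searching, or on temporary layoff).
Labor force = 3,208.47 + 202.22 = 3,410.69 thousand.
Unemployment rate = 202.22 / 3,410.69 = 5.93%.

Unemployment rate ≈ 5.93%.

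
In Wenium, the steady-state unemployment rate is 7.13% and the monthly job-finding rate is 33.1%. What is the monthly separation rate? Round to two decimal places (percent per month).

Separation rate ≈ 2.54% per month.

From u* = s/(s+f): s = u·f/(1−u).
s = 0.0713 × 33.1 / (1 − 0.0713) = 2.3600 / 0.9287 ≈ 2.54% per month.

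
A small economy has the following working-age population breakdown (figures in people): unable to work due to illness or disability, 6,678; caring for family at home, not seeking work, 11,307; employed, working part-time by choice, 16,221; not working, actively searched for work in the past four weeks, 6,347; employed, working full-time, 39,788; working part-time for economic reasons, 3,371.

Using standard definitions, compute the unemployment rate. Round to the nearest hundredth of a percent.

Unemployment rate ≈ 9.66%.

Employed = 16,221 + 39,788 + 3,371 = 59,380 (anyone who worked, including part-time for economic reasons, counts as employed).
Unemployed = 6,347.
Labor force = 59,380 + 6,347 = 65,727.
Unemployment rate = 6,347 / 65,727 = 9.66%.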